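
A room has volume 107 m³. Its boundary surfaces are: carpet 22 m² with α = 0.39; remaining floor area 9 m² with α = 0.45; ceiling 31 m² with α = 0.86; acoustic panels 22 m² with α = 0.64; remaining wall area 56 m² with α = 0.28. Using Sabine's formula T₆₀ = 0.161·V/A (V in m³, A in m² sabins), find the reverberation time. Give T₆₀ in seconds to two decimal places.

Total absorption A = 22·0.39 + 9·0.45 + 31·0.86 + 22·0.64 + 56·0.28 = 69.05 m² sabins.
T₆₀ = 0.161 × 107 / 69.05 = 0.249 s.

0.25 s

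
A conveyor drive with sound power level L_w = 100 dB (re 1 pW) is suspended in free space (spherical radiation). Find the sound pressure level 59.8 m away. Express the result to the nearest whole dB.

Free-field spherical radiation: L_p = L_w − 10·log₁₀(4π·r²), r = 59.8 m.
4π·r² = 4.494e+04 m², 10·log₁₀ of that is 46.526 dB.
L_p = 100 − 46.526 = 53.47 dB.

53 dB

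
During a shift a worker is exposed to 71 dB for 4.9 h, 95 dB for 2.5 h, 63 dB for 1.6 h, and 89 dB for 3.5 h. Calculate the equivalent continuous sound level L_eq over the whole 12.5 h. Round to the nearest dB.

L_eq = 10·log₁₀[(1/T)·Σ tᵢ·10^(Lᵢ/10)] with T = 12.5 h.
Σ tᵢ·10^(Lᵢ/10) = 4.9·10^(71/10) + 2.5·10^(95/10) + 1.6·10^(63/10) + 3.5·10^(89/10) = 1.075e+10.
L_eq = 10·log₁₀(1.075e+10/12.5) = 89.35 dB.

89 dB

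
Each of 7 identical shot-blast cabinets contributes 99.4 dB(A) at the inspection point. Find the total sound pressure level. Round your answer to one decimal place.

N identical incoherent sources raise the level by 10·log₁₀ N.
L_total = 99.4 + 10·log₁₀(7) = 99.4 + 8.451 = 107.85 dB(A).

107.9 dB(A)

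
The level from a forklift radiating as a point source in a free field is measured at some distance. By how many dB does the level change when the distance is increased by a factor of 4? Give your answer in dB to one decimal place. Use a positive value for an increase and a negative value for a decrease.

With spherical spreading the level changes by −20·log₁₀(r₂/r₁).
ΔL = −20·log₁₀(4) = -12.04 dB.

-12.0 dB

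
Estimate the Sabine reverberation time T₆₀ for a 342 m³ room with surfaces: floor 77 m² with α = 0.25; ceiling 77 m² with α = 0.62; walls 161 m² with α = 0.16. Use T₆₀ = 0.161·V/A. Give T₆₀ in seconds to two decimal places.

0.59 s

A = Σ Sᵢαᵢ = 77·0.25 + 77·0.62 + 161·0.16 = 92.75 m².
T₆₀ = 0.161·V/A = 0.161·342/92.75 = 0.594 s.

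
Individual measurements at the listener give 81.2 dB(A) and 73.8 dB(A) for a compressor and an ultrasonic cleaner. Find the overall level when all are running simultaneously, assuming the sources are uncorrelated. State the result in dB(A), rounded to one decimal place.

81.9 dB(A)

Incoherent sources combine by intensity addition: L_total = 10·log₁₀(Σ 10^(L_i/10)).
Σ 10^(L/10) = 10^(81.2/10) + 10^(73.8/10) = 1.558e+08.
L_total = 10·log₁₀(1.558e+08) = 81.93 dB(A).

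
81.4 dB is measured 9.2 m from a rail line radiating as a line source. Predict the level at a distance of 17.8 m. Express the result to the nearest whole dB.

For a line source, L₂ = L₁ − 10·log₁₀(r₂/r₁).
L₂ = 81.4 − 10·log₁₀(17.8/9.2) = 81.4 − 2.866 = 78.53 dB.

79 dB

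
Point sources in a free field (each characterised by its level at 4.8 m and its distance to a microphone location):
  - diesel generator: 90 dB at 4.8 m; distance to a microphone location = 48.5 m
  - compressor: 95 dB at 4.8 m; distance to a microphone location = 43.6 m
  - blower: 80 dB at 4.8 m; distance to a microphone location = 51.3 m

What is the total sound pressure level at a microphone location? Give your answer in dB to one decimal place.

Apply inverse-square spreading to bring every level to the receiver, then sum 10^(L/10).
diesel generator: 90 − 20·log₁₀(48.5/4.8) = 90 − 20.09 = 69.91 dB.
compressor: 95 − 20·log₁₀(43.6/4.8) = 95 − 19.16 = 75.84 dB.
blower: 80 − 20·log₁₀(51.3/4.8) = 80 − 20.58 = 59.42 dB.
Σ 10^(L/10) = 4.900e+07 → L_total = 10·log₁₀(4.900e+07) = 76.90 dB.

76.9 dB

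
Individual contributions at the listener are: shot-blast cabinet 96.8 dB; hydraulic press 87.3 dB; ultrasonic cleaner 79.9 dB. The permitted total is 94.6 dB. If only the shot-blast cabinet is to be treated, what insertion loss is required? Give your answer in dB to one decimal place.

Fixed contribution from the other sources: Σ 10^(L/10) = 10^(87.3/10) + 10^(79.9/10) = 6.348e+08 (88.03 dB).
To meet 94.6 dB overall, the treated shot-blast cabinet may contribute at most 10^(94.6/10) − 6.348e+08 = 2.249e+09, i.e. 93.52 dB.
Required insertion loss = 96.8 − 93.52 = 3.28 dB.

3.3 dB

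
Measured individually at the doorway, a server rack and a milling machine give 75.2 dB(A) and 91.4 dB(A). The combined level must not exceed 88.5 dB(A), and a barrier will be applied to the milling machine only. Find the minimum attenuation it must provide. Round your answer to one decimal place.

Everything except the milling machine sums to 10^(75.2/10) = 3.311e+07 in linear terms, 75.20 dB(A).
The limit corresponds to 10^(88.5/10) = 7.079e+08; subtracting the fixed part leaves 6.748e+08 for the milling machine, i.e. 88.29 dB(A).
Required insertion loss = 91.4 − 88.29 = 3.11 dB.

3.1 dB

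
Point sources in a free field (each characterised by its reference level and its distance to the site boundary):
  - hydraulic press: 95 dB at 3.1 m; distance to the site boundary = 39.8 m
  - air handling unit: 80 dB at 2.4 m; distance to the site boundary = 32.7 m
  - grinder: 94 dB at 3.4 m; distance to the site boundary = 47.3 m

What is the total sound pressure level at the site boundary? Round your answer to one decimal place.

Apply inverse-square spreading to bring every level to the receiver, then sum 10^(L/10).
hydraulic press: 95 − 20·log₁₀(39.8/3.1) = 95 − 22.17 = 72.83 dB.
air handling unit: 80 − 20·log₁₀(32.7/2.4) = 80 − 22.69 = 57.31 dB.
grinder: 94 − 20·log₁₀(47.3/3.4) = 94 − 22.87 = 71.13 dB.
Σ 10^(L/10) = 3.270e+07 → L_total = 10·log₁₀(3.270e+07) = 75.15 dB.

75.1 dB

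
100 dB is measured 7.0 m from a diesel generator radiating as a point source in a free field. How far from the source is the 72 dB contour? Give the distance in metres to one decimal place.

175.8 m

The 28.0 dB drop corresponds to a distance ratio of 10^(28.0/20) for a point source.
r₂ = 7.0·10^((100−72)/20) = 7.0·10^(28.0/20) = 175.83 m.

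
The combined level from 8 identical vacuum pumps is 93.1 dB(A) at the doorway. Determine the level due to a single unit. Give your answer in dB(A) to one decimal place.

84.1 dB(A)

Dividing the total intensity by 8 lowers the level by 10·log₁₀ 8 = 9.031 dB: L₁ = 93.1 − 9.031.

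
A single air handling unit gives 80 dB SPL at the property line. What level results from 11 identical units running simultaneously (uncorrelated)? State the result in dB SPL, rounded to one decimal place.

90.4 dB SPL

L_total = L₁ + 10·log₁₀ N for N identical incoherent sources.
L_total = 80 + 10·log₁₀(11) = 80 + 10.414 = 90.41 dB SPL.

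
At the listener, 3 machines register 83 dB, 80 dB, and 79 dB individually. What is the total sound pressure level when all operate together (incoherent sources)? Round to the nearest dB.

Incoherent sources combine by intensity addition: L_total = 10·log₁₀(Σ 10^(L_i/10)).
Σ 10^(L/10) = 10^(83/10) + 10^(80/10) + 10^(79/10) = 3.790e+08.
L_total = 10·log₁₀(3.790e+08) = 85.79 dB.

86 dB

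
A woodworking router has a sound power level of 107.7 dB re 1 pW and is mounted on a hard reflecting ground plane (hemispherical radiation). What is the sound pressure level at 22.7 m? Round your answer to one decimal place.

Free-field hemispherical radiation: L_p = L_w − 10·log₁₀(2π·r²), r = 22.7 m.
2π·r² = 3238 m², 10·log₁₀ of that is 35.102 dB.
L_p = 107.7 − 35.102 = 72.60 dB.

72.6 dB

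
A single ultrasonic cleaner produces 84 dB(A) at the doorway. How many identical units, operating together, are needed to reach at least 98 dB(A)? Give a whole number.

The shortfall is 98 − 84 = 14.0 dB, and N units add 10·log₁₀ N, so need 10·log₁₀ N ≥ 14.0.
N ≥ 10^(14.0/10) = 25.119, so N = 26.

26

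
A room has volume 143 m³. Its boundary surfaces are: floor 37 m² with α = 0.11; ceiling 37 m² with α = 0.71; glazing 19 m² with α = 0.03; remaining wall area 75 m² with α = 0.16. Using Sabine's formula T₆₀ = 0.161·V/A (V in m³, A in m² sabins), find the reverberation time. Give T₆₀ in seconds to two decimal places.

Summing Sᵢαᵢ: 37·0.11 + 37·0.71 + 19·0.03 + 75·0.16 = 42.91 m².
T₆₀ = 0.161·V/A = 0.161·143/42.91 = 0.537 s.

0.54 s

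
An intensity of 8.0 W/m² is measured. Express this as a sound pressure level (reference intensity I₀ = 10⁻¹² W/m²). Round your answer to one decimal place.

129.0 dB

I/I₀ = 8.0/10⁻¹² = 8.0×10^12, and L = 10·log₁₀(I/I₀).
L = 10·(0.9031 + 12) = 129.03 dB.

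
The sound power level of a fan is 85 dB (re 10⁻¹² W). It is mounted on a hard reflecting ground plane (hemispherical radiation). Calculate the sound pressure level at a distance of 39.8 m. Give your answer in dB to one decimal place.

45.0 dB

L_p = L_w − 10·log₁₀(2π·r²) with r = 39.8 m.
2π·r² = 9953 m², 10·log₁₀ of that is 39.979 dB.
L_p = 85 − 39.979 = 45.02 dB.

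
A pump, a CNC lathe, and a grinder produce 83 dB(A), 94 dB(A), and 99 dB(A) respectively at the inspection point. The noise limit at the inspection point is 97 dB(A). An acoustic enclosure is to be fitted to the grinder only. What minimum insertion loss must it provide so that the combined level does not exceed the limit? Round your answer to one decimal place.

Fixed contribution from the other sources: Σ 10^(L/10) = 10^(83/10) + 10^(94/10) = 2.711e+09 (94.33 dB(A)).
The limit corresponds to 10^(97/10) = 5.012e+09; subtracting the fixed part leaves 2.300e+09 for the grinder, i.e. 93.62 dB(A).
Required insertion loss = 99 − 93.62 = 5.38 dB.

5.4 dB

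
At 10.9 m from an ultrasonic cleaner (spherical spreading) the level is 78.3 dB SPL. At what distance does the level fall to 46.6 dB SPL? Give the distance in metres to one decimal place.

419.2 m

The 31.7 dB drop corresponds to a distance ratio of 10^(31.7/20) for a point source.
r₂ = 10.9·10^((78.3−46.6)/20) = 10.9·10^(31.7/20) = 419.21 m.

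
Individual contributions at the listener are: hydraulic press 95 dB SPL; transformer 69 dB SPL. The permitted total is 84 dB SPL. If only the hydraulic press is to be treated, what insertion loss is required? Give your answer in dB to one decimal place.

11.1 dB

The untreated sources together contribute 10^(69/10) = 7.943e+06, i.e. 69.00 dB SPL.
The limit corresponds to 10^(84/10) = 2.512e+08; subtracting the fixed part leaves 2.432e+08 for the hydraulic press, i.e. 83.86 dB SPL.
Required insertion loss = 95 − 83.86 = 11.14 dB.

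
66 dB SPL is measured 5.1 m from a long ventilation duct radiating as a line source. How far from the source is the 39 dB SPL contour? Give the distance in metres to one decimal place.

Line-source spreading drops the level by 10·log₁₀(r₂/r₁); inverting, r₂/r₁ = 10^(ΔL/10).
r₂ = 5.1·10^((66−39)/10) = 5.1·10^(27.0/10) = 2556.05 m.

2556.1 m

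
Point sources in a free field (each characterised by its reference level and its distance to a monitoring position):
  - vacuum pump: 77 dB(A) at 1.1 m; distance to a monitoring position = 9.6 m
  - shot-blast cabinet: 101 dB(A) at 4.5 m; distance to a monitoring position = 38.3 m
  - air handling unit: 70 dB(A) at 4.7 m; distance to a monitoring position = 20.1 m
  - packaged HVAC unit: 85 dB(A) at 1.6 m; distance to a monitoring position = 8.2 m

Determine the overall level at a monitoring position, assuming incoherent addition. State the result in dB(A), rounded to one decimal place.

Apply inverse-square spreading to bring every level to the receiver, then sum 10^(L/10).
vacuum pump: 77 − 20·log₁₀(9.6/1.1) = 77 − 18.82 = 58.18 dB(A).
shot-blast cabinet: 101 − 20·log₁₀(38.3/4.5) = 101 − 18.60 = 82.40 dB(A).
air handling unit: 70 − 20·log₁₀(20.1/4.7) = 70 − 12.62 = 57.38 dB(A).
packaged HVAC unit: 85 − 20·log₁₀(8.2/1.6) = 85 − 14.19 = 70.81 dB(A).
Σ 10^(L/10) = 1.870e+08 → L_total = 10·log₁₀(1.870e+08) = 82.72 dB(A).

82.7 dB(A)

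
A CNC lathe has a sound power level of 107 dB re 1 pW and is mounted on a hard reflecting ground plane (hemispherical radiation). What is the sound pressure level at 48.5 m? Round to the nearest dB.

65 dB

L_p = L_w − 10·log₁₀(2π·r²) with r = 48.5 m.
2π·r² = 1.478e+04 m², 10·log₁₀ of that is 41.697 dB.
L_p = 107 − 41.697 = 65.30 dB.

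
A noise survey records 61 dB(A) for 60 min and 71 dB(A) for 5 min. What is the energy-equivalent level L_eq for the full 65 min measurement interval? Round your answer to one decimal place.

L_eq = 10·log₁₀[(1/T)·Σ tᵢ·10^(Lᵢ/10)] with T = 65 min.
Σ tᵢ·10^(Lᵢ/10) = 60·10^(61/10) + 5·10^(71/10) = 1.385e+08.
L_eq = 10·log₁₀(1.385e+08/65) = 63.28 dB(A).

63.3 dB(A)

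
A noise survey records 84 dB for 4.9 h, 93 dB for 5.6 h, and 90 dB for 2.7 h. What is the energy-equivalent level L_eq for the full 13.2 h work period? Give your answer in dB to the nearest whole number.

91 dB

L_eq = 10·log₁₀[(1/T)·Σ tᵢ·10^(Lᵢ/10)] with T = 13.2 h.
Σ tᵢ·10^(Lᵢ/10) = 4.9·10^(84/10) + 5.6·10^(93/10) + 2.7·10^(90/10) = 1.510e+10.
L_eq = 10·log₁₀(1.510e+10/13.2) = 90.59 dB.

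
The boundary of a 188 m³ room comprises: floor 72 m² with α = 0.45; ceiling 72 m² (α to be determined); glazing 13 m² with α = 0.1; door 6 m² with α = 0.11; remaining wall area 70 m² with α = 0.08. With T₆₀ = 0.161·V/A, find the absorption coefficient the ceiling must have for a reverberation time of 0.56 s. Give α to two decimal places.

0.20

A = 0.161·V/T₆₀ = 0.161·188/0.56 = 54.05 m² sabins.
Absorption from the other surfaces = 72·0.45 + 13·0.1 + 6·0.11 + 70·0.08 = 39.96 m², so the ceiling must supply 14.09 m² over 72 m².
α = 14.09/72 = 0.196.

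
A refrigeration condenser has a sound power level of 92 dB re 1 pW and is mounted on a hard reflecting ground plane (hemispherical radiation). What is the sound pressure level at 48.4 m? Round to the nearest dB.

Free-field hemispherical radiation: L_p = L_w − 10·log₁₀(2π·r²), r = 48.4 m.
2π·r² = 1.472e+04 m², 10·log₁₀ of that is 41.679 dB.
L_p = 92 − 41.679 = 50.32 dB.

50 dB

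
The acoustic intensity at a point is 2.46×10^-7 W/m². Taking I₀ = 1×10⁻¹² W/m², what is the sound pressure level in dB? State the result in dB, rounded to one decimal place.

Dividing by I₀ shifts the exponent by 12: I/I₀ = 2.46×10^5.
L = 10·(0.3909 + 5) = 53.91 dB.

53.9 dB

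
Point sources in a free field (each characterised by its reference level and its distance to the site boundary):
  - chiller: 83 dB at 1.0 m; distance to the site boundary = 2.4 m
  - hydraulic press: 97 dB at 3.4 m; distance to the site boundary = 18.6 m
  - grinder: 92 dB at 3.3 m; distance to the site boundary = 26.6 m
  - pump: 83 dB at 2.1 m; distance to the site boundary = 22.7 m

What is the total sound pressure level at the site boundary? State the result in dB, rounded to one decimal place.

83.6 dB

Propagate each source to the receiver with L = L_ref − 20·log₁₀(r/r_ref), then add intensities.
chiller: 83 − 20·log₁₀(2.4/1.0) = 83 − 7.60 = 75.40 dB.
hydraulic press: 97 − 20·log₁₀(18.6/3.4) = 97 − 14.76 = 82.24 dB.
grinder: 92 − 20·log₁₀(26.6/3.3) = 92 − 18.13 = 73.87 dB.
pump: 83 − 20·log₁₀(22.7/2.1) = 83 − 20.68 = 62.32 dB.
Σ 10^(L/10) = 2.282e+08 → L_total = 10·log₁₀(2.282e+08) = 83.58 dB.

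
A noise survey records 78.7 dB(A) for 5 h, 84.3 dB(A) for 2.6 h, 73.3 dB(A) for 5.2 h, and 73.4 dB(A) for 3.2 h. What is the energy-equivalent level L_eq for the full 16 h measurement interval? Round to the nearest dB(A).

The energy average is taken in the linear domain: L_eq = 10·log₁₀[(Σ tᵢ·10^(Lᵢ/10))/T], T = 16 h.
Σ tᵢ·10^(Lᵢ/10) = 5·10^(78.7/10) + 2.6·10^(84.3/10) + 5.2·10^(73.3/10) + 3.2·10^(73.4/10) = 1.252e+09.
L_eq = 10·log₁₀(1.252e+09/16) = 78.93 dB(A).

79 dB(A)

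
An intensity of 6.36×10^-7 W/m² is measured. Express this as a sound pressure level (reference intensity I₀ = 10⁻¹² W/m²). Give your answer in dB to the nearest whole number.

58 dB

L = 10·log₁₀(I/I₀) = 10·log₁₀(6.36×10^-7/10⁻¹²) = 10·log₁₀(6.36×10^5).
L = 10·(0.8035 + 5) = 58.03 dB.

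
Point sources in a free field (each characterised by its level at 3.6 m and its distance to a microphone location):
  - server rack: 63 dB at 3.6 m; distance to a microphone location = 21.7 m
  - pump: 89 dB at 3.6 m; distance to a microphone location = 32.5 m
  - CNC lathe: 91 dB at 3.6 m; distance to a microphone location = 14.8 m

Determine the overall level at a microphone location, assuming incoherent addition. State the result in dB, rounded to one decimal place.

79.3 dB

First find each source's level at the receiver (point-source: −20·log₁₀(r/r_ref)), then combine on an intensity basis.
server rack: 63 − 20·log₁₀(21.7/3.6) = 63 − 15.60 = 47.40 dB.
pump: 89 − 20·log₁₀(32.5/3.6) = 89 − 19.11 = 69.89 dB.
CNC lathe: 91 − 20·log₁₀(14.8/3.6) = 91 − 12.28 = 78.72 dB.
Σ 10^(L/10) = 8.429e+07 → L_total = 10·log₁₀(8.429e+07) = 79.26 dB.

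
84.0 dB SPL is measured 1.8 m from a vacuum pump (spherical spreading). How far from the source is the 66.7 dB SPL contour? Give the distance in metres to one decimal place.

13.2 m

The 17.3 dB drop corresponds to a distance ratio of 10^(17.3/20) for a point source.
r₂ = 1.8·10^((84.0−66.7)/20) = 1.8·10^(17.3/20) = 13.19 m.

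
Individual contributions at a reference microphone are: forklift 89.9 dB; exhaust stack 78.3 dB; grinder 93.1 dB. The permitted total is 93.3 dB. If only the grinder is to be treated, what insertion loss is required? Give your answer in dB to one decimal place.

The untreated sources together contribute 10^(89.9/10) + 10^(78.3/10) = 1.045e+09, i.e. 90.19 dB.
The limit corresponds to 10^(93.3/10) = 2.138e+09; subtracting the fixed part leaves 1.093e+09 for the grinder, i.e. 90.39 dB.
Required insertion loss = 93.1 − 90.39 = 2.71 dB.

2.7 dB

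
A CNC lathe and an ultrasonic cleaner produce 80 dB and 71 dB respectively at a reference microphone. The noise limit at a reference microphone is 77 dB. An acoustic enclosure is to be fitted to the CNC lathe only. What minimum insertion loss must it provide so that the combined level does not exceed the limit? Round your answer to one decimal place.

4.3 dB

The untreated sources together contribute 10^(71/10) = 1.259e+07, i.e. 71.00 dB.
The limit corresponds to 10^(77/10) = 5.012e+07; subtracting the fixed part leaves 3.753e+07 for the CNC lathe, i.e. 75.74 dB.
So the CNC lathe must be reduced from 80 to 75.74 dB: IL = 4.26 dB.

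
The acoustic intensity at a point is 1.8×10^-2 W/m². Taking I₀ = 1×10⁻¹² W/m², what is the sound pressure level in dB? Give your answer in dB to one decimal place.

102.6 dB

Dividing by I₀ shifts the exponent by 12: I/I₀ = 1.8×10^10.
L = 10·(0.2553 + 10) = 102.55 dB.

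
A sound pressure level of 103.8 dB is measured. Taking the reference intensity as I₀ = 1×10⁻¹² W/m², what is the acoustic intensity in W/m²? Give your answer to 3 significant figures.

0.0240 W/m²

L = 10·log₁₀(I/I₀) ⇒ I = I₀·10^(L/10) = 10⁻¹² × 10^10.38.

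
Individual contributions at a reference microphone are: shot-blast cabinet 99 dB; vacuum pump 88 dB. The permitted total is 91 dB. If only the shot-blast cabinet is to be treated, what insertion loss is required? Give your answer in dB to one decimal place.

11.0 dB

Fixed contribution from the other source: Σ 10^(L/10) = 10^(88/10) = 6.310e+08 (88.00 dB).
To meet 91 dB overall, the treated shot-blast cabinet may contribute at most 10^(91/10) − 6.310e+08 = 6.280e+08, i.e. 87.98 dB.
So the shot-blast cabinet must be reduced from 99 to 87.98 dB: IL = 11.02 dB.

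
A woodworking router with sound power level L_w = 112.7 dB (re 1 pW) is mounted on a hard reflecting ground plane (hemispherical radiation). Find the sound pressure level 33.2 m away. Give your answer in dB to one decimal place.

74.3 dB

L_p = L_w − 10·log₁₀(2π·r²) with r = 33.2 m.
2π·r² = 6926 m², 10·log₁₀ of that is 38.405 dB.
L_p = 112.7 − 38.405 = 74.30 dB.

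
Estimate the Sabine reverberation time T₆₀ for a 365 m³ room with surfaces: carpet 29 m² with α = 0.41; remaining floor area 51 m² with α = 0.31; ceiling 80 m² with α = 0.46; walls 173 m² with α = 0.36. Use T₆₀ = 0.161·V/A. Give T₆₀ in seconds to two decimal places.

A = Σ Sᵢαᵢ = 29·0.41 + 51·0.31 + 80·0.46 + 173·0.36 = 126.78 m².
T₆₀ = 0.161·V/A = 0.161·365/126.78 = 0.464 s.

0.46 s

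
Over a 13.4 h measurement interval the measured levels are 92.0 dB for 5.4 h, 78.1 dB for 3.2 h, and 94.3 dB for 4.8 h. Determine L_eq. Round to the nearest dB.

The energy average is taken in the linear domain: L_eq = 10·log₁₀[(Σ tᵢ·10^(Lᵢ/10))/T], T = 13.4 h.
Σ tᵢ·10^(Lᵢ/10) = 5.4·10^(92.0/10) + 3.2·10^(78.1/10) + 4.8·10^(94.3/10) = 2.168e+10.
L_eq = 10·log₁₀(2.168e+10/13.4) = 92.09 dB.

92 dB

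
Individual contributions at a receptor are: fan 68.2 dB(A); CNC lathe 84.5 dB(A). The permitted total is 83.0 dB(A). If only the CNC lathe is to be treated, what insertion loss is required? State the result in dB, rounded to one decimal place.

Everything except the CNC lathe sums to 10^(68.2/10) = 6.607e+06 in linear terms, 68.20 dB(A).
To meet 83.0 dB(A) overall, the treated CNC lathe may contribute at most 10^(83.0/10) − 6.607e+06 = 1.929e+08, i.e. 82.85 dB(A).
Required insertion loss = 84.5 − 82.85 = 1.65 dB.

1.6 dB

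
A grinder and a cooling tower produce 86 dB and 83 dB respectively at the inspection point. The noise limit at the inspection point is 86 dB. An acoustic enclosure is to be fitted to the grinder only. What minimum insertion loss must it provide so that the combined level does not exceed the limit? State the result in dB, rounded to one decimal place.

3.0 dB

The untreated sources together contribute 10^(83/10) = 1.995e+08, i.e. 83.00 dB.
The limit corresponds to 10^(86/10) = 3.981e+08; subtracting the fixed part leaves 1.986e+08 for the grinder, i.e. 82.98 dB.
Required insertion loss = 86 − 82.98 = 3.02 dB.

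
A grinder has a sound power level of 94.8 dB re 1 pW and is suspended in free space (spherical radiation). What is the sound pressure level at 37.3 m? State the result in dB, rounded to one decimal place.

Free-field spherical radiation: L_p = L_w − 10·log₁₀(4π·r²), r = 37.3 m.
4π·r² = 1.748e+04 m², 10·log₁₀ of that is 42.426 dB.
L_p = 94.8 − 42.426 = 52.37 dB.

52.4 dB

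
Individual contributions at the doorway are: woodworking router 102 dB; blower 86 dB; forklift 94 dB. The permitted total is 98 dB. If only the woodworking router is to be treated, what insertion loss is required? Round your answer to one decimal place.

The untreated sources together contribute 10^(86/10) + 10^(94/10) = 2.910e+09, i.e. 94.64 dB.
The limit corresponds to 10^(98/10) = 6.310e+09; subtracting the fixed part leaves 3.400e+09 for the woodworking router, i.e. 95.31 dB.
Required insertion loss = 102 − 95.31 = 6.69 dB.

6.7 dB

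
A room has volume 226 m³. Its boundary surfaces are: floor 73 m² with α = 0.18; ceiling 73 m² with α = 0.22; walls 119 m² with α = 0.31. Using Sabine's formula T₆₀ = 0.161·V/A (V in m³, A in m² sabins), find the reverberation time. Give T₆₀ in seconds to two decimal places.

Total absorption A = 73·0.18 + 73·0.22 + 119·0.31 = 66.09 m² sabins.
T₆₀ = 0.161·V/A = 0.161·226/66.09 = 0.551 s.

0.55 s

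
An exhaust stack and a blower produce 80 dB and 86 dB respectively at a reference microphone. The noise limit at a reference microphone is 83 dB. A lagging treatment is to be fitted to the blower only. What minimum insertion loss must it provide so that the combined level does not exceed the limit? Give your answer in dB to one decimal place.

6.0 dB

Fixed contribution from the other source: Σ 10^(L/10) = 10^(80/10) = 1.000e+08 (80.00 dB).
The limit corresponds to 10^(83/10) = 1.995e+08; subtracting the fixed part leaves 9.953e+07 for the blower, i.e. 79.98 dB.
So the blower must be reduced from 86 to 79.98 dB: IL = 6.02 dB.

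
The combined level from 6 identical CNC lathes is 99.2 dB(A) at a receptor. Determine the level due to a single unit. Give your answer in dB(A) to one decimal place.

For N identical incoherent sources L_total = L₁ + 10·log₁₀ N, so L₁ = 99.2 − 10·log₁₀(6) = 99.2 − 7.782.

91.4 dB(A)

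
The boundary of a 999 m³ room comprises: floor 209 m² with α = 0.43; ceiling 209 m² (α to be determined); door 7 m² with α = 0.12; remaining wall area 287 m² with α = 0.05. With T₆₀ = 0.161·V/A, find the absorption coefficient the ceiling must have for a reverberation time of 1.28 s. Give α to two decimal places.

From T₆₀ = 0.161·V/A, the target T₆₀ = 1.28 s needs A = 0.161·999/1.28 = 125.66 m².
Absorption from the other surfaces = 209·0.43 + 7·0.12 + 287·0.05 = 105.06 m², so the ceiling must supply 20.60 m² over 209 m².
α = 20.60/209 = 0.099.

0.10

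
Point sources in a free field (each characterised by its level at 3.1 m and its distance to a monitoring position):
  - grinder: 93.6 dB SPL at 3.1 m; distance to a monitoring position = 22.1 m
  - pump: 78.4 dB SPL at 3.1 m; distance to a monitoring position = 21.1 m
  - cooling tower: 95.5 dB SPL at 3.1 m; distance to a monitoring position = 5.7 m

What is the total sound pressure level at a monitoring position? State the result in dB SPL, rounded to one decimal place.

Propagate each source to the receiver with L = L_ref − 20·log₁₀(r/r_ref), then add intensities.
grinder: 93.6 − 20·log₁₀(22.1/3.1) = 93.6 − 17.06 = 76.54 dB SPL.
pump: 78.4 − 20·log₁₀(21.1/3.1) = 78.4 − 16.66 = 61.74 dB SPL.
cooling tower: 95.5 − 20·log₁₀(5.7/3.1) = 95.5 − 5.29 = 90.21 dB SPL.
Σ 10^(L/10) = 1.096e+09 → L_total = 10·log₁₀(1.096e+09) = 90.40 dB SPL.

90.4 dB SPL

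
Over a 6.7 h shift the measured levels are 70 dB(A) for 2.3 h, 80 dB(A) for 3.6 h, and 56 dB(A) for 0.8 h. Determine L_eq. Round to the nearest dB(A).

78 dB(A)

Weight each interval's intensity by its duration and average over T = 6.7 h:
Σ tᵢ·10^(Lᵢ/10) = 2.3·10^(70/10) + 3.6·10^(80/10) + 0.8·10^(56/10) = 3.833e+08.
L_eq = 10·log₁₀(3.833e+08/6.7) = 77.57 dB(A).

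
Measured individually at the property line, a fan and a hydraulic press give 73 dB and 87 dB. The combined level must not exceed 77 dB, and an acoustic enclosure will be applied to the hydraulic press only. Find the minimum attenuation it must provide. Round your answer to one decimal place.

12.2 dB

The untreated sources together contribute 10^(73/10) = 1.995e+07, i.e. 73.00 dB.
To meet 77 dB overall, the treated hydraulic press may contribute at most 10^(77/10) − 1.995e+07 = 3.017e+07, i.e. 74.80 dB.
Required insertion loss = 87 − 74.80 = 12.20 dB.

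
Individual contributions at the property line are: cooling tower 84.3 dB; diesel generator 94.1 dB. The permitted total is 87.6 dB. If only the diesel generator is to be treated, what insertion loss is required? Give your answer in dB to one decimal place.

9.2 dB

Everything except the diesel generator sums to 10^(84.3/10) = 2.692e+08 in linear terms, 84.30 dB.
The limit corresponds to 10^(87.6/10) = 5.754e+08; subtracting the fixed part leaves 3.063e+08 for the diesel generator, i.e. 84.86 dB.
Required insertion loss = 94.1 − 84.86 = 9.24 dB.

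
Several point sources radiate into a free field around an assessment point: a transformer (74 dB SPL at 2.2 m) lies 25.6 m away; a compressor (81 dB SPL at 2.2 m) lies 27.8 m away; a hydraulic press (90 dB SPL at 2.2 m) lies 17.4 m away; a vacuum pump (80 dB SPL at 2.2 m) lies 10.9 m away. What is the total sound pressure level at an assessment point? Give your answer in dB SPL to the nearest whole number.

Apply inverse-square spreading to bring every level to the receiver, then sum 10^(L/10).
transformer: 74 − 20·log₁₀(25.6/2.2) = 74 − 21.32 = 52.68 dB SPL.
compressor: 81 − 20·log₁₀(27.8/2.2) = 81 − 22.03 = 58.97 dB SPL.
hydraulic press: 90 − 20·log₁₀(17.4/2.2) = 90 − 17.96 = 72.04 dB SPL.
vacuum pump: 80 − 20·log₁₀(10.9/2.2) = 80 − 13.90 = 66.10 dB SPL.
Σ 10^(L/10) = 2.103e+07 → L_total = 10·log₁₀(2.103e+07) = 73.23 dB SPL.

73 dB SPL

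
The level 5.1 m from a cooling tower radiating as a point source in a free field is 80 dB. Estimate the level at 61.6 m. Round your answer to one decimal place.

58.4 dB

Spherical spreading from a point source gives a 20·log₁₀(r₂/r₁) drop.
L₂ = 80 − 20·log₁₀(61.6/5.1) = 80 − 21.640 = 58.36 dB.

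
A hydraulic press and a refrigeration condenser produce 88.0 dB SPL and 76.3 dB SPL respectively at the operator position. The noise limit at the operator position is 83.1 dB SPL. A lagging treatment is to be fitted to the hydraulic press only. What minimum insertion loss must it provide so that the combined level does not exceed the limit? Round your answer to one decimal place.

Everything except the hydraulic press sums to 10^(76.3/10) = 4.266e+07 in linear terms, 76.30 dB SPL.
The limit corresponds to 10^(83.1/10) = 2.042e+08; subtracting the fixed part leaves 1.615e+08 for the hydraulic press, i.e. 82.08 dB SPL.
Required insertion loss = 88.0 − 82.08 = 5.92 dB.

5.9 dB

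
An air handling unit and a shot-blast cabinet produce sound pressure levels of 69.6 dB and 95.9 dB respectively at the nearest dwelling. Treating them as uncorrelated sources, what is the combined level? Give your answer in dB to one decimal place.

For uncorrelated sources the intensities add, so convert each level to linear form, sum, and take 10·log₁₀ of the total.
Σ 10^(L/10) = 10^(69.6/10) + 10^(95.9/10) = 3.900e+09.
L_total = 10·log₁₀(3.900e+09) = 95.91 dB.

95.9 dB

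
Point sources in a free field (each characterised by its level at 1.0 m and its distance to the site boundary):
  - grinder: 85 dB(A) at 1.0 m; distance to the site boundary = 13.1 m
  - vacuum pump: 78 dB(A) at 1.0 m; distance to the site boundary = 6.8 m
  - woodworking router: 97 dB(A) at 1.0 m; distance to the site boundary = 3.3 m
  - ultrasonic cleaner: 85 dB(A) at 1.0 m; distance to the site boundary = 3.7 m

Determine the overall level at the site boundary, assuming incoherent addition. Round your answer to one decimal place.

Apply inverse-square spreading to bring every level to the receiver, then sum 10^(L/10).
grinder: 85 − 20·log₁₀(13.1/1.0) = 85 − 22.35 = 62.65 dB(A).
vacuum pump: 78 − 20·log₁₀(6.8/1.0) = 78 − 16.65 = 61.35 dB(A).
woodworking router: 97 − 20·log₁₀(3.3/1.0) = 97 − 10.37 = 86.63 dB(A).
ultrasonic cleaner: 85 − 20·log₁₀(3.7/1.0) = 85 − 11.36 = 73.64 dB(A).
Σ 10^(L/10) = 4.865e+08 → L_total = 10·log₁₀(4.865e+08) = 86.87 dB(A).

86.9 dB(A)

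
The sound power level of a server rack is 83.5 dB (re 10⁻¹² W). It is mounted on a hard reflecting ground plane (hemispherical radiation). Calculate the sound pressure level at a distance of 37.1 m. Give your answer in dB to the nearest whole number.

The power spreads over a hemisphere of area 2π·r², so L_p = L_w − 10·log₁₀(2π·r²).
2π·r² = 8648 m², 10·log₁₀ of that is 39.369 dB.
L_p = 83.5 − 39.369 = 44.13 dB.

44 dB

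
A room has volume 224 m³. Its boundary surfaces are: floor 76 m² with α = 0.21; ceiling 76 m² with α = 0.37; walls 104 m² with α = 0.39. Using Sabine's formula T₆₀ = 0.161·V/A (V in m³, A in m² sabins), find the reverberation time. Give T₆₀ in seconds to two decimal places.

0.43 s

Summing Sᵢαᵢ: 76·0.21 + 76·0.37 + 104·0.39 = 84.64 m².
T₆₀ = 0.161·V/A = 0.161·224/84.64 = 0.426 s.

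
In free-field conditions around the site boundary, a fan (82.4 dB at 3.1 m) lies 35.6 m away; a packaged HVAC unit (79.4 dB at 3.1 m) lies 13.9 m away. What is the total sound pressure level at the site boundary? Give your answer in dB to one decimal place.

67.5 dB

First find each source's level at the receiver (point-source: −20·log₁₀(r/r_ref)), then combine on an intensity basis.
fan: 82.4 − 20·log₁₀(35.6/3.1) = 82.4 − 21.20 = 61.20 dB.
packaged HVAC unit: 79.4 − 20·log₁₀(13.9/3.1) = 79.4 − 13.03 = 66.37 dB.
Σ 10^(L/10) = 5.650e+06 → L_total = 10·log₁₀(5.650e+06) = 67.52 dB.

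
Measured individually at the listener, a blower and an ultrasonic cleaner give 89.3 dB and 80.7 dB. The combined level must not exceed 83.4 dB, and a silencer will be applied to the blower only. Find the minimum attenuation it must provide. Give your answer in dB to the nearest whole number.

Everything except the blower sums to 10^(80.7/10) = 1.175e+08 in linear terms, 80.70 dB.
The limit corresponds to 10^(83.4/10) = 2.188e+08; subtracting the fixed part leaves 1.013e+08 for the blower, i.e. 80.06 dB.
Required insertion loss = 89.3 − 80.06 = 9.24 dB.

9 dB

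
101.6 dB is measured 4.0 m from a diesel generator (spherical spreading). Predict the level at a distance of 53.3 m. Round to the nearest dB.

79 dB

For a point source, L₂ = L₁ − 20·log₁₀(r₂/r₁).
L₂ = 101.6 − 20·log₁₀(53.3/4.0) = 101.6 − 22.493 = 79.11 dB.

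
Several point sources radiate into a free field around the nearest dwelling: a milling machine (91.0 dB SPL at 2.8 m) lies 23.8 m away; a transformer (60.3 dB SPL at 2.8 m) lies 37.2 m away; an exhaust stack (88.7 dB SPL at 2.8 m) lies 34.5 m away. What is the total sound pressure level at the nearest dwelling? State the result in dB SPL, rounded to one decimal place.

73.5 dB SPL

Apply inverse-square spreading to bring every level to the receiver, then sum 10^(L/10).
milling machine: 91.0 − 20·log₁₀(23.8/2.8) = 91.0 − 18.59 = 72.41 dB SPL.
transformer: 60.3 − 20·log₁₀(37.2/2.8) = 60.3 − 22.47 = 37.83 dB SPL.
exhaust stack: 88.7 − 20·log₁₀(34.5/2.8) = 88.7 − 21.81 = 66.89 dB SPL.
Σ 10^(L/10) = 2.231e+07 → L_total = 10·log₁₀(2.231e+07) = 73.49 dB SPL.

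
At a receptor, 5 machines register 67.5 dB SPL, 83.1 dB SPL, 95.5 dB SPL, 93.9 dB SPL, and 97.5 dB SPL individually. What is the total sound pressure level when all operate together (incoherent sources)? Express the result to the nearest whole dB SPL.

Incoherent sources combine by intensity addition: L_total = 10·log₁₀(Σ 10^(L_i/10)).
Σ 10^(L/10) = 10^(67.5/10) + 10^(83.1/10) + 10^(95.5/10) + 10^(93.9/10) + 10^(97.5/10) = 1.184e+10.
L_total = 10·log₁₀(1.184e+10) = 100.73 dB SPL.

101 dB SPL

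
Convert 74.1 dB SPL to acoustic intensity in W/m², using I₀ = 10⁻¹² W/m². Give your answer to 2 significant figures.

I = I₀·10^(L/10) = 10⁻¹² × 10^(74.1/10) = 10^(-4.590).

2.6e-05 W/m²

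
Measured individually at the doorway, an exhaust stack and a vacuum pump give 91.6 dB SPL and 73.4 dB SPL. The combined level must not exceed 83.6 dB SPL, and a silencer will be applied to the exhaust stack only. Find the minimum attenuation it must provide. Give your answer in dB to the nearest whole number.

Everything except the exhaust stack sums to 10^(73.4/10) = 2.188e+07 in linear terms, 73.40 dB SPL.
To meet 83.6 dB SPL overall, the treated exhaust stack may contribute at most 10^(83.6/10) − 2.188e+07 = 2.072e+08, i.e. 83.16 dB SPL.
Required insertion loss = 91.6 − 83.16 = 8.44 dB.

8 dB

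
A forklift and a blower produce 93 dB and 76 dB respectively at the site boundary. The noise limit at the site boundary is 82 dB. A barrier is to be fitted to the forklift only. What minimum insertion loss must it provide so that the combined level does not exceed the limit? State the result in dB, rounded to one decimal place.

12.3 dB

Everything except the forklift sums to 10^(76/10) = 3.981e+07 in linear terms, 76.00 dB.
The limit corresponds to 10^(82/10) = 1.585e+08; subtracting the fixed part leaves 1.187e+08 for the forklift, i.e. 80.74 dB.
Required insertion loss = 93 − 80.74 = 12.26 dB.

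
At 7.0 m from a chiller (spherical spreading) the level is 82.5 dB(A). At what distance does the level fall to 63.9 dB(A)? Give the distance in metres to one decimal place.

Point-source spreading drops the level by 20·log₁₀(r₂/r₁); inverting, r₂/r₁ = 10^(ΔL/20).
r₂ = 7.0·10^((82.5−63.9)/20) = 7.0·10^(18.6/20) = 59.58 m.

59.6 m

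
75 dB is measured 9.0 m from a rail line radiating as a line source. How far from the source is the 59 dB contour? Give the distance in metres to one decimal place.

358.3 m

For a line source L₁ − L₂ = 10·log₁₀(r₂/r₁), so r₂ = r₁·10^((L₁−L₂)/10).
r₂ = 9.0·10^((75−59)/10) = 9.0·10^(16.0/10) = 358.30 m.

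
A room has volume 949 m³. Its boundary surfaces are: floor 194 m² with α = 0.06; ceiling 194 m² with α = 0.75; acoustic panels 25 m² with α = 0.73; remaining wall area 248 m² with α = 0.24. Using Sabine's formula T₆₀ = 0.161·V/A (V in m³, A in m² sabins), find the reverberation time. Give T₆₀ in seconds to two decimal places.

0.65 s

Summing Sᵢαᵢ: 194·0.06 + 194·0.75 + 25·0.73 + 248·0.24 = 234.91 m².
T₆₀ = 0.161·V/A = 0.161·949/234.91 = 0.650 s.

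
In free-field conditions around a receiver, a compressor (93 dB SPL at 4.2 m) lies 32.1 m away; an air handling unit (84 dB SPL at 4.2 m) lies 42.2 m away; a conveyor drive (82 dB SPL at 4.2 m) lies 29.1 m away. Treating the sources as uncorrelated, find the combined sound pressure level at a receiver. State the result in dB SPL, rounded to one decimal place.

First find each source's level at the receiver (point-source: −20·log₁₀(r/r_ref)), then combine on an intensity basis.
compressor: 93 − 20·log₁₀(32.1/4.2) = 93 − 17.67 = 75.33 dB SPL.
air handling unit: 84 − 20·log₁₀(42.2/4.2) = 84 − 20.04 = 63.96 dB SPL.
conveyor drive: 82 − 20·log₁₀(29.1/4.2) = 82 − 16.81 = 65.19 dB SPL.
Σ 10^(L/10) = 3.995e+07 → L_total = 10·log₁₀(3.995e+07) = 76.01 dB SPL.

76.0 dB SPL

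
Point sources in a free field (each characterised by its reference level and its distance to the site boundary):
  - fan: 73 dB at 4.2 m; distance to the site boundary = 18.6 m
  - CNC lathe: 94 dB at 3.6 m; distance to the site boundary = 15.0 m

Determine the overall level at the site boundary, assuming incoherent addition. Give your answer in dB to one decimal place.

81.6 dB

Apply inverse-square spreading to bring every level to the receiver, then sum 10^(L/10).
fan: 73 − 20·log₁₀(18.6/4.2) = 73 − 12.93 = 60.07 dB.
CNC lathe: 94 − 20·log₁₀(15.0/3.6) = 94 − 12.40 = 81.60 dB.
Σ 10^(L/10) = 1.457e+08 → L_total = 10·log₁₀(1.457e+08) = 81.63 dB.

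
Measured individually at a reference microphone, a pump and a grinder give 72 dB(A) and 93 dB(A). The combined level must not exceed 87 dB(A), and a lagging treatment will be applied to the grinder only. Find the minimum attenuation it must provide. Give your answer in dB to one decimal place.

Everything except the grinder sums to 10^(72/10) = 1.585e+07 in linear terms, 72.00 dB(A).
The limit corresponds to 10^(87/10) = 5.012e+08; subtracting the fixed part leaves 4.853e+08 for the grinder, i.e. 86.86 dB(A).
So the grinder must be reduced from 93 to 86.86 dB(A): IL = 6.14 dB.

6.1 dB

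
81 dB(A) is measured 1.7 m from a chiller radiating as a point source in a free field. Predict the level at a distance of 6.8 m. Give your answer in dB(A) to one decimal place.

Spherical spreading from a point source gives a 20·log₁₀(r₂/r₁) drop.
L₂ = 81 − 20·log₁₀(6.8/1.7) = 81 − 12.041 = 68.96 dB(A).

69.0 dB(A)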